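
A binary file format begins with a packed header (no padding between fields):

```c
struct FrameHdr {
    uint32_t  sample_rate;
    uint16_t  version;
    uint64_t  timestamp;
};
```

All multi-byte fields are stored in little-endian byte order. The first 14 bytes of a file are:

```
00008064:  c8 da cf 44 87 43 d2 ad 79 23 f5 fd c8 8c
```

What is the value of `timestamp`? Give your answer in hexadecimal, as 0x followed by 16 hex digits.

0x8CC8FDF52379ADD2

`timestamp` follows `sample_rate` (4 B), `version` (2 B), so it starts at offset 4 + 2 = 6 and occupies 8 bytes.
Bytes at offsets 6..13: D2 AD 79 23 F5 FD C8 8C.
In little-endian order the low byte comes first in memory.
Reassemble most-significant byte first: 8C C8 FD F5 23 79 AD D2 → 0x8CC8FDF52379ADD2.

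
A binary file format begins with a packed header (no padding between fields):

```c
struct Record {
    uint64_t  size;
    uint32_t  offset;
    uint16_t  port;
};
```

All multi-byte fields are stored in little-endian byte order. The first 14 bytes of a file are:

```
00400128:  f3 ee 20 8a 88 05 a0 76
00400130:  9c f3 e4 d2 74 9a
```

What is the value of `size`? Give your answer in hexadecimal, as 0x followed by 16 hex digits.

0x76A005888A20EEF3

`size` is the first field, at byte offset 0, occupying 8 bytes.
Bytes at offsets 0..7: F3 EE 20 8A 88 05 A0 76.
Little-endian stores the least-significant byte at the lowest address.
Reassemble most-significant byte first: 76 A0 05 88 8A 20 EE F3 → 0x76A005888A20EEF3.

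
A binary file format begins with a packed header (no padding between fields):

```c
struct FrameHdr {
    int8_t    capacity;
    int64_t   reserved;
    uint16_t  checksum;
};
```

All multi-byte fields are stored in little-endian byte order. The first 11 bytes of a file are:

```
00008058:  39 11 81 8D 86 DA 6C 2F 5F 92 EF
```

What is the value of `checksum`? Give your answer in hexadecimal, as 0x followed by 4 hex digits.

`checksum` follows `capacity` (1 B), `reserved` (8 B), so it starts at offset 1 + 8 = 9 and occupies 2 bytes.
Bytes at offsets 9..10: 92 EF.
In little-endian order the low byte comes first in memory.
Reassemble most-significant byte first: EF 92 → 0xEF92.

0xEF92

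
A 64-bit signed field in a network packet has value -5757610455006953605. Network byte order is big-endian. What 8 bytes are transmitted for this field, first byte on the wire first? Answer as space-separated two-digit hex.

Two's complement of -5757610455006953605 in 64 bits: 5757610455006953605 = 0x4FE7243425C3C085; invert → 0xB018DBCBDA3C3F7A; add 1 → 0xB018DBCBDA3C3F7B.
Split into bytes (most-significant first): B0 18 DB CB DA 3C 3F 7B.
Big-endian stores the most-significant byte at the lowest address.
So the memory order matches the most-significant-first order: B0 18 DB CB DA 3C 3F 7B.

B0 18 DB CB DA 3C 3F 7B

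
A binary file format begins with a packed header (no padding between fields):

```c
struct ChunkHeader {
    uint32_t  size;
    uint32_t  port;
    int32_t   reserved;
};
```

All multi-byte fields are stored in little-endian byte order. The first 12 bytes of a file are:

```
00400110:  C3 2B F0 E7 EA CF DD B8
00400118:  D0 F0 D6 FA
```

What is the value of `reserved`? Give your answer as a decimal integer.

`reserved` follows `size` (4 B), `port` (4 B), so it starts at offset 4 + 4 = 8 and occupies 4 bytes.
Bytes at offsets 8..11: D0 F0 D6 FA.
In little-endian order the low byte comes first in memory.
Reassemble most-significant byte first: FA D6 F0 D0 → 0xFAD6F0D0.
Top bit is set, so as a signed 32-bit value this is 0xFAD6F0D0 − 2^32 = -86576944.

-86576944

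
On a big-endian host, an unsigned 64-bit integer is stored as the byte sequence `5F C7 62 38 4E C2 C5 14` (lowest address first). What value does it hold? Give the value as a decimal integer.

6901592947947652372

Big-endian: lowest address holds the most-significant byte.
The bytes are already most-significant first: 0x5FC762384EC2C514.
0x5FC762384EC2C514 = 6901592947947652372.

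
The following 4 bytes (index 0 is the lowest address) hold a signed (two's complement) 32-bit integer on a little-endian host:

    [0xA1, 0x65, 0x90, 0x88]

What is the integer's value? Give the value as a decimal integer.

-2003802719

In little-endian order the low byte comes first in memory.
Reassemble most-significant byte first: 88 90 65 A1 → 0x889065A1.
Top bit is set, so as a signed 32-bit value this is 0x889065A1 − 2^32 = -2003802719.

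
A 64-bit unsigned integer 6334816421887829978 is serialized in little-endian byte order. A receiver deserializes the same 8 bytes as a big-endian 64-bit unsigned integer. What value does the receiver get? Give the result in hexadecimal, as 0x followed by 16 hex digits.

6334816421887829978 in 64-bit hexadecimal is 0x57E9C9F8EFEF67DA.
Stored little-endian, the bytes at ascending addresses are DA 67 EF EF F8 C9 E9 57.
Read back as big-endian, the last byte is least significant, giving 0xDA67EFEFF8C9E957.

0xDA67EFEFF8C9E957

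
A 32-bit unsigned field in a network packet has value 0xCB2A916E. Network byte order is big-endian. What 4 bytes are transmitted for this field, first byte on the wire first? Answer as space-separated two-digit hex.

CB 2A 91 6E

Split into bytes (most-significant first): CB 2A 91 6E.
Big-endian stores the most-significant byte at the lowest address.
So the memory order matches the most-significant-first order: CB 2A 91 6E.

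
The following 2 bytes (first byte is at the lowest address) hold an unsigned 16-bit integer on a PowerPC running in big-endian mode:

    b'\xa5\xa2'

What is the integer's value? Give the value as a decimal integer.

Big-endian: lowest address holds the most-significant byte.
The bytes are already most-significant first: 0xA5A2.
0xA5A2 = 42402.

42402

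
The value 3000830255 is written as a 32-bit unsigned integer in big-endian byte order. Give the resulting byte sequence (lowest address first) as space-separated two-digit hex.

3000830255 in hexadecimal, padded to 32 bits, is 0xB2DD092F.
Split into bytes (most-significant first): B2 DD 09 2F.
Big-endian: lowest address holds the most-significant byte.
So the memory order matches the most-significant-first order: B2 DD 09 2F.

B2 DD 09 2F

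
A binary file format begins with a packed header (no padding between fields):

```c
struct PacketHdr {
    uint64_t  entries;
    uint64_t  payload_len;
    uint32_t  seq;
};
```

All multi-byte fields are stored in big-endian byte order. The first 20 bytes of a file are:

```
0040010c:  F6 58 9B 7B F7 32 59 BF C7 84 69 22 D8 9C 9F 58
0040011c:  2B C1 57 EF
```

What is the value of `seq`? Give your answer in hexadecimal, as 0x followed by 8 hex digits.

0x2BC157EF

`seq` follows `entries` (8 B), `payload_len` (8 B), so it starts at offset 8 + 8 = 16 and occupies 4 bytes.
Bytes at offsets 16..19: 2B C1 57 EF.
Big-endian stores the most-significant byte at the lowest address.
The bytes are already most-significant first: 0x2BC157EF.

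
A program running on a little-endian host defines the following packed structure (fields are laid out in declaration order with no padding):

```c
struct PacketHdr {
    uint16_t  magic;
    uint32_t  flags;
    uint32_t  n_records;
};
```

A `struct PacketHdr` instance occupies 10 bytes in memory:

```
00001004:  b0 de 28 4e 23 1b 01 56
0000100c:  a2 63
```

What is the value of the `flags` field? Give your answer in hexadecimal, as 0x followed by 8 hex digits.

0x1B234E28

`flags` follows `magic` (2 bytes), so it starts at byte offset 2 and occupies 4 bytes.
Bytes at offsets 2..5: 28 4E 23 1B.
In little-endian order the low byte comes first in memory.
Reassemble most-significant byte first: 1B 23 4E 28 → 0x1B234E28.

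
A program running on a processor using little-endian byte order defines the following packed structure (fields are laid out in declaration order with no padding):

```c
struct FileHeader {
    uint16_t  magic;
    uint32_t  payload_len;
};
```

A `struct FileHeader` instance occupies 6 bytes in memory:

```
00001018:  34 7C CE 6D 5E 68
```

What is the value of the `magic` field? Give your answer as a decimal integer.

31796

`magic` is the first field, at byte offset 0, occupying 2 bytes.
Bytes at offsets 0..1: 34 7C.
In little-endian order the low byte comes first in memory.
Reassemble most-significant byte first: 7C 34 → 0x7C34.
0x7C34 = 31796.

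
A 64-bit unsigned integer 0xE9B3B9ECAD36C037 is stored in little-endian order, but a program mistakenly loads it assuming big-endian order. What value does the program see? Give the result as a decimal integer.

4017270988243317737

Stored little-endian, the bytes at ascending addresses are 37 C0 36 AD EC B9 B3 E9.
Read back as big-endian, the last byte is least significant, giving 0x37C036ADECB9B3E9.
0x37C036ADECB9B3E9 = 4017270988243317737.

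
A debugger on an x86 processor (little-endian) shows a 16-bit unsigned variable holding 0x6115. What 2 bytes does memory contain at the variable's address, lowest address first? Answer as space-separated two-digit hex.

15 61

Split into bytes (most-significant first): 61 15.
In little-endian order the low byte comes first in memory.
So at ascending addresses the bytes are 15 61.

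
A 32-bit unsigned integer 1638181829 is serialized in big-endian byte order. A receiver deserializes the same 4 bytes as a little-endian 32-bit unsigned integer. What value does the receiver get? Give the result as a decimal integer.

3316360289

1638181829 in 32-bit hexadecimal is 0x61A4ABC5.
Stored big-endian, the bytes at ascending addresses are 61 A4 AB C5.
Read back as little-endian, the first byte is least significant, giving 0xC5ABA461.
0xC5ABA461 = 3316360289.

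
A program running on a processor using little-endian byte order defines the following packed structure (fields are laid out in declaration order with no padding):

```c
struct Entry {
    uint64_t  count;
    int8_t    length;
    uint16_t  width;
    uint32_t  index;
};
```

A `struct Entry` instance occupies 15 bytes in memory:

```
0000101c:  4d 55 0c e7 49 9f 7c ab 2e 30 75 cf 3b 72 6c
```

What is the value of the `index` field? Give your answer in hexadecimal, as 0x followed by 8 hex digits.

`index` follows `count` (8 B), `length` (1 B), `width` (2 B), so it starts at offset 8 + 1 + 2 = 11 and occupies 4 bytes.
Bytes at offsets 11..14: CF 3B 72 6C.
In little-endian order the low byte comes first in memory.
Reassemble most-significant byte first: 6C 72 3B CF → 0x6C723BCF.

0x6C723BCF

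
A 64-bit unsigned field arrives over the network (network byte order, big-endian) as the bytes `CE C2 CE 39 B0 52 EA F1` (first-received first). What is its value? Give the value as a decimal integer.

14898697264461703921

Big-endian stores the most-significant byte at the lowest address.
The bytes are already most-significant first: 0xCEC2CE39B052EAF1.
0xCEC2CE39B052EAF1 = 14898697264461703921.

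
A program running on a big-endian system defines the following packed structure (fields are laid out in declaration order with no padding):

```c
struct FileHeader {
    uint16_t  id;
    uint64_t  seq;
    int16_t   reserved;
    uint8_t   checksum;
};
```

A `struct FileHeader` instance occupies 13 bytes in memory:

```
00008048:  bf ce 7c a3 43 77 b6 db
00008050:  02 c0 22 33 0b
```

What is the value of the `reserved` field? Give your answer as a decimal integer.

8755

`reserved` follows `id` (2 B), `seq` (8 B), so it starts at offset 2 + 8 = 10 and occupies 2 bytes.
Bytes at offsets 10..11: 22 33.
In big-endian order the high byte comes first in memory.
The bytes are already most-significant first: 0x2233.
0x2233 = 8755.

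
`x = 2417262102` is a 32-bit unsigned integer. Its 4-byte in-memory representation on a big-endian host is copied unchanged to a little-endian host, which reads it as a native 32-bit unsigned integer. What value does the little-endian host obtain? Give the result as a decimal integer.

377361552

2417262102 in 32-bit hexadecimal is 0x90147E16.
Stored big-endian, the bytes at ascending addresses are 90 14 7E 16.
Read back as little-endian, the first byte is least significant, giving 0x167E1490.
0x167E1490 = 377361552.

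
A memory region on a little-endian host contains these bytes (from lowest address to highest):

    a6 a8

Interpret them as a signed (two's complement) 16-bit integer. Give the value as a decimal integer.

Little-endian: lowest address holds the least-significant byte.
Reassemble most-significant byte first: A8 A6 → 0xA8A6.
Top bit is set, so as a signed 16-bit value this is 0xA8A6 − 2^16 = -22362.

-22362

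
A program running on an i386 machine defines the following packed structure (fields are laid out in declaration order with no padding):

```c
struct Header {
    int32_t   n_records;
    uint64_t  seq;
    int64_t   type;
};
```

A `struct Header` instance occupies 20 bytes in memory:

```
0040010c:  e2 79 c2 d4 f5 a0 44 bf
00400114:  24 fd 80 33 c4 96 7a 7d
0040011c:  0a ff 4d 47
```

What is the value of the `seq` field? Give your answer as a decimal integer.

3711244427222884597

`seq` follows `n_records` (4 bytes), so it starts at byte offset 4 and occupies 8 bytes.
Bytes at offsets 4..11: F5 A0 44 BF 24 FD 80 33.
Little-endian: lowest address holds the least-significant byte.
Reassemble most-significant byte first: 33 80 FD 24 BF 44 A0 F5 → 0x3380FD24BF44A0F5.
0x3380FD24BF44A0F5 = 3711244427222884597.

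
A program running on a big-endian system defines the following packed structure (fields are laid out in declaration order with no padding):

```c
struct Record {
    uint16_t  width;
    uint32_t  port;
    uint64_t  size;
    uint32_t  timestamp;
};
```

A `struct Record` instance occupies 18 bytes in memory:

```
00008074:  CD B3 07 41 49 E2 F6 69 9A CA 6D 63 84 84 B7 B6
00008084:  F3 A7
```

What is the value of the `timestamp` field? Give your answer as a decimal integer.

3082220455

`timestamp` follows `width` (2 B), `port` (4 B), `size` (8 B), so it starts at offset 2 + 4 + 8 = 14 and occupies 4 bytes.
Bytes at offsets 14..17: B7 B6 F3 A7.
In big-endian order the high byte comes first in memory.
The bytes are already most-significant first: 0xB7B6F3A7.
0xB7B6F3A7 = 3082220455.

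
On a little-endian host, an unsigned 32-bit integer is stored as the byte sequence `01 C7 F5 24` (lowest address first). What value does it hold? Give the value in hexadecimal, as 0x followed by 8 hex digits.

Little-endian: lowest address holds the least-significant byte.
Reassemble most-significant byte first: 24 F5 C7 01 → 0x24F5C701.

0x24F5C701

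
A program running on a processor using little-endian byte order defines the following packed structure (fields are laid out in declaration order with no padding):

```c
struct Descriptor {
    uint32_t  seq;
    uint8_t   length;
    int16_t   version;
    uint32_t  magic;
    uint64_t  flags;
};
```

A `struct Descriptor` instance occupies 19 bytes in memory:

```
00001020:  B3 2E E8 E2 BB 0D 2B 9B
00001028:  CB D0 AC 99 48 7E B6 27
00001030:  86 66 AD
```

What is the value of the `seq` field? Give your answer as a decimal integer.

`seq` is the first field, at byte offset 0, occupying 4 bytes.
Bytes at offsets 0..3: B3 2E E8 E2.
Little-endian: lowest address holds the least-significant byte.
Reassemble most-significant byte first: E2 E8 2E B3 → 0xE2E82EB3.
0xE2E82EB3 = 3806867123.

3806867123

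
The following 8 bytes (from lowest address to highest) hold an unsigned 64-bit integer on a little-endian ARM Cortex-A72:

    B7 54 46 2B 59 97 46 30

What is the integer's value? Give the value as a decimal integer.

3478634171424199863

In little-endian order the low byte comes first in memory.
Reassemble most-significant byte first: 30 46 97 59 2B 46 54 B7 → 0x304697592B4654B7.
0x304697592B4654B7 = 3478634171424199863.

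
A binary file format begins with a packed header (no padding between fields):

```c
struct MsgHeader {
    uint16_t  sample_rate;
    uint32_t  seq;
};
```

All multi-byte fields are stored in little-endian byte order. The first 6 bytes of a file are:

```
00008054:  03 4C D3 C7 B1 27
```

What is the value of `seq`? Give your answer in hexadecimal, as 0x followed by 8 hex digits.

`seq` follows `sample_rate` (2 bytes), so it starts at byte offset 2 and occupies 4 bytes.
Bytes at offsets 2..5: D3 C7 B1 27.
Little-endian stores the least-significant byte at the lowest address.
Reassemble most-significant byte first: 27 B1 C7 D3 → 0x27B1C7D3.

0x27B1C7D3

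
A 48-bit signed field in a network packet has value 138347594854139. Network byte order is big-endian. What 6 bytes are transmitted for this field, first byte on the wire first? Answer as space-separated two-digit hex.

138347594854139 in hexadecimal, padded to 48 bits, is 0x7DD38F3F2EFB.
Split into bytes (most-significant first): 7D D3 8F 3F 2E FB.
Big-endian stores the most-significant byte at the lowest address.
So the memory order matches the most-significant-first order: 7D D3 8F 3F 2E FB.

7D D3 8F 3F 2E FB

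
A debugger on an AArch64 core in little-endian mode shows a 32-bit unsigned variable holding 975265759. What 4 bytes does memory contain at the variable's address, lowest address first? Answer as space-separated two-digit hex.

DF 5F 21 3A

975265759 in hexadecimal, padded to 32 bits, is 0x3A215FDF.
Split into bytes (most-significant first): 3A 21 5F DF.
In little-endian order the low byte comes first in memory.
So at ascending addresses the bytes are DF 5F 21 3A.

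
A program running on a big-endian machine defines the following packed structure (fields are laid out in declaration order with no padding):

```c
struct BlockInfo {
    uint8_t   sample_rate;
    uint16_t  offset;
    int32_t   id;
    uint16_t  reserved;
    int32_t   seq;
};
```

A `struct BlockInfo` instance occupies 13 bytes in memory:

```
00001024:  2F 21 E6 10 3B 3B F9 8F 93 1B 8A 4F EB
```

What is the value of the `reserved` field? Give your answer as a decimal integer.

36755

`reserved` follows `sample_rate` (1 B), `offset` (2 B), `id` (4 B), so it starts at offset 1 + 2 + 4 = 7 and occupies 2 bytes.
Bytes at offsets 7..8: 8F 93.
Big-endian: lowest address holds the most-significant byte.
The bytes are already most-significant first: 0x8F93.
0x8F93 = 36755.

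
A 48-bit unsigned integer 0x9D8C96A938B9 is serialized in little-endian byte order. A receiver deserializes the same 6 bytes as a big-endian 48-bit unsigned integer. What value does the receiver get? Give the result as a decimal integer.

Stored little-endian, the bytes at ascending addresses are B9 38 A9 96 8C 9D.
Read back as big-endian, the last byte is least significant, giving 0xB938A9968C9D.
0xB938A9968C9D = 203653014523037.

203653014523037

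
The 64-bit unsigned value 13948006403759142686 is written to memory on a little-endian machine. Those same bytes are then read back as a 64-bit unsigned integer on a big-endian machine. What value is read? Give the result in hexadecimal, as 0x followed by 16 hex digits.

13948006403759142686 in 64-bit hexadecimal is 0xC19145ECACEFF71E.
Stored little-endian, the bytes at ascending addresses are 1E F7 EF AC EC 45 91 C1.
Read back as big-endian, the last byte is least significant, giving 0x1EF7EFACEC4591C1.

0x1EF7EFACEC4591C1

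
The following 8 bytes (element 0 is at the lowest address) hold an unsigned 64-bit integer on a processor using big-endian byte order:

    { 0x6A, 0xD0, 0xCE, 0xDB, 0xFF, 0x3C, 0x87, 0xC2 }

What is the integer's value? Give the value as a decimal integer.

In big-endian order the high byte comes first in memory.
The bytes are already most-significant first: 0x6AD0CEDBFF3C87C2.
0x6AD0CEDBFF3C87C2 = 7696879207451494338.

7696879207451494338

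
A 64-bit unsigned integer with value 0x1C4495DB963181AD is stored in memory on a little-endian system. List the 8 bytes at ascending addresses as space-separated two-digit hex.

AD 81 31 96 DB 95 44 1C

Split into bytes (most-significant first): 1C 44 95 DB 96 31 81 AD.
Little-endian stores the least-significant byte at the lowest address.
So at ascending addresses the bytes are AD 81 31 96 DB 95 44 1C.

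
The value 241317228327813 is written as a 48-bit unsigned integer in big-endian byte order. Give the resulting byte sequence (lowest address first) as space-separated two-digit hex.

DB 7A 0B AC 33 85

241317228327813 in hexadecimal, padded to 48 bits, is 0xDB7A0BAC3385.
Split into bytes (most-significant first): DB 7A 0B AC 33 85.
Big-endian stores the most-significant byte at the lowest address.
So the memory order matches the most-significant-first order: DB 7A 0B AC 33 85.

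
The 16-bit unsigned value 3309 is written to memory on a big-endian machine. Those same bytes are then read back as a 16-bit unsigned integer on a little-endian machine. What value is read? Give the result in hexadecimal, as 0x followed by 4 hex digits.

3309 in 16-bit hexadecimal is 0x0CED.
Stored big-endian, the bytes at ascending addresses are 0C ED.
Read back as little-endian, the first byte is least significant, giving 0xED0C.

0xED0C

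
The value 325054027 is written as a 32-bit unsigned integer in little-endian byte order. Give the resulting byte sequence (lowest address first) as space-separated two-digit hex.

4B EE 5F 13

325054027 in hexadecimal, padded to 32 bits, is 0x135FEE4B.
Split into bytes (most-significant first): 13 5F EE 4B.
Little-endian: lowest address holds the least-significant byte.
So at ascending addresses the bytes are 4B EE 5F 13.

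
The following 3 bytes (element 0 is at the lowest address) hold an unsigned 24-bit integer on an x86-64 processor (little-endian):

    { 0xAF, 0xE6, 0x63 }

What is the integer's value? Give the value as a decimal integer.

Little-endian stores the least-significant byte at the lowest address.
Reassemble most-significant byte first: 63 E6 AF → 0x63E6AF.
0x63E6AF = 6547119.

6547119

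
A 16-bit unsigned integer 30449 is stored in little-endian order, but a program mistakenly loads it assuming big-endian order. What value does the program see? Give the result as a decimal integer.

30449 in 16-bit hexadecimal is 0x76F1.
Stored little-endian, the bytes at ascending addresses are F1 76.
Read back as big-endian, the last byte is least significant, giving 0xF176.
0xF176 = 61814.

61814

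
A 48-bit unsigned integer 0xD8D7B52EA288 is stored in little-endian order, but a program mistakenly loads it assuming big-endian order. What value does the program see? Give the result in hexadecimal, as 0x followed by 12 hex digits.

0x88A22EB5D7D8

Stored little-endian, the bytes at ascending addresses are 88 A2 2E B5 D7 D8.
Read back as big-endian, the last byte is least significant, giving 0x88A22EB5D7D8.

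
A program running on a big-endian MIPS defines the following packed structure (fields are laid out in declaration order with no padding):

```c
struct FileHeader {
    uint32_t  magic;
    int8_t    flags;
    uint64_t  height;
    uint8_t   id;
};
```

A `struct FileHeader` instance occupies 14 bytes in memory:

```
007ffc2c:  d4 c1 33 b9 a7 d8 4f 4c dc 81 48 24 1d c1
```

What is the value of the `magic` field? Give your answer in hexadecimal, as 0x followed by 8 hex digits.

`magic` is the first field, at byte offset 0, occupying 4 bytes.
Bytes at offsets 0..3: D4 C1 33 B9.
Big-endian: lowest address holds the most-significant byte.
The bytes are already most-significant first: 0xD4C133B9.

0xD4C133B9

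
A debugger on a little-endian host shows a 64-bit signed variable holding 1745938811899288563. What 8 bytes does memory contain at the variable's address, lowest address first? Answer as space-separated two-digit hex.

1745938811899288563 in hexadecimal, padded to 64 bits, is 0x183AD2195AD31BF3.
Split into bytes (most-significant first): 18 3A D2 19 5A D3 1B F3.
Little-endian: lowest address holds the least-significant byte.
So at ascending addresses the bytes are F3 1B D3 5A 19 D2 3A 18.

F3 1B D3 5A 19 D2 3A 18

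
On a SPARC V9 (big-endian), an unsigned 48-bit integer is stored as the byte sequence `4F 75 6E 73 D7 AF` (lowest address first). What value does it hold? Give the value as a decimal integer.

In big-endian order the high byte comes first in memory.
The bytes are already most-significant first: 0x4F756E73D7AF.
0x4F756E73D7AF = 87365782853551.

87365782853551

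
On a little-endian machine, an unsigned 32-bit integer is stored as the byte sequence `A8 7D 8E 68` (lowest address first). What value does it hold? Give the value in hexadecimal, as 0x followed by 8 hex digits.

In little-endian order the low byte comes first in memory.
Reassemble most-significant byte first: 68 8E 7D A8 → 0x688E7DA8.

0x688E7DA8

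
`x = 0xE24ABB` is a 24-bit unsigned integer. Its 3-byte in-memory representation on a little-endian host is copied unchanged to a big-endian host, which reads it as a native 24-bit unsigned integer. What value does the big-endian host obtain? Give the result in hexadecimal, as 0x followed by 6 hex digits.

0xBB4AE2

Stored little-endian, the bytes at ascending addresses are BB 4A E2.
Read back as big-endian, the last byte is least significant, giving 0xBB4AE2.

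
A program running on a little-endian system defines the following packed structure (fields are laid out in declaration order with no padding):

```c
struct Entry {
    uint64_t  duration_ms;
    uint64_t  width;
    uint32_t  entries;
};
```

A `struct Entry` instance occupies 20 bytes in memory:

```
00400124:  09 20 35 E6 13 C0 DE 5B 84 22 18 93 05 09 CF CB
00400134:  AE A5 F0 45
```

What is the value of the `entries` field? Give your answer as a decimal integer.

1173398958

`entries` follows `duration_ms` (8 B), `width` (8 B), so it starts at offset 8 + 8 = 16 and occupies 4 bytes.
Bytes at offsets 16..19: AE A5 F0 45.
Little-endian: lowest address holds the least-significant byte.
Reassemble most-significant byte first: 45 F0 A5 AE → 0x45F0A5AE.
0x45F0A5AE = 1173398958.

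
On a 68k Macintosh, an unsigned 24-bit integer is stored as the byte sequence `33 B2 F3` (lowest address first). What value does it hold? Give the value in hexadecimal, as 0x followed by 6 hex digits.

0x33B2F3

In big-endian order the high byte comes first in memory.
The bytes are already most-significant first: 0x33B2F3.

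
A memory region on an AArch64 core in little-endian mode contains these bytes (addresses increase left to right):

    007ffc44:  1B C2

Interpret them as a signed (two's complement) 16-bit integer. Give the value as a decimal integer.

Little-endian stores the least-significant byte at the lowest address.
Reassemble most-significant byte first: C2 1B → 0xC21B.
Top bit is set, so as a signed 16-bit value this is 0xC21B − 2^16 = -15845.

-15845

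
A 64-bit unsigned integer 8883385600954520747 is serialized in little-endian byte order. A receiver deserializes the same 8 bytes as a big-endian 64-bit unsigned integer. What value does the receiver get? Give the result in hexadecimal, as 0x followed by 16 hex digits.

0xABD4B64B2320487B

8883385600954520747 in 64-bit hexadecimal is 0x7B4820234BB6D4AB.
Stored little-endian, the bytes at ascending addresses are AB D4 B6 4B 23 20 48 7B.
Read back as big-endian, the last byte is least significant, giving 0xABD4B64B2320487B.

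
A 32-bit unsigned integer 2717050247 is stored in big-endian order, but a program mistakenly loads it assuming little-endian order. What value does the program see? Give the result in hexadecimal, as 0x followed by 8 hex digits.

0x87E5F2A1

2717050247 in 32-bit hexadecimal is 0xA1F2E587.
Stored big-endian, the bytes at ascending addresses are A1 F2 E5 87.
Read back as little-endian, the first byte is least significant, giving 0x87E5F2A1.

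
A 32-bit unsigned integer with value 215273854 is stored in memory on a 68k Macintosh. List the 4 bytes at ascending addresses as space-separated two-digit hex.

215273854 in hexadecimal, padded to 32 bits, is 0x0CD4D17E.
Split into bytes (most-significant first): 0C D4 D1 7E.
Big-endian stores the most-significant byte at the lowest address.
So the memory order matches the most-significant-first order: 0C D4 D1 7E.

0C D4 D1 7E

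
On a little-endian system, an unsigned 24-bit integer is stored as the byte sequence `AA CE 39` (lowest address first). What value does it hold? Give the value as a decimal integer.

3788458

Little-endian stores the least-significant byte at the lowest address.
Reassemble most-significant byte first: 39 CE AA → 0x39CEAA.
0x39CEAA = 3788458.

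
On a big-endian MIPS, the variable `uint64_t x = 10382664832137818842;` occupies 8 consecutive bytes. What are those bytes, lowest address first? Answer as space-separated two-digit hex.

90 16 A2 A7 B5 83 F2 DA

10382664832137818842 in hexadecimal, padded to 64 bits, is 0x9016A2A7B583F2DA.
Split into bytes (most-significant first): 90 16 A2 A7 B5 83 F2 DA.
Big-endian stores the most-significant byte at the lowest address.
So the memory order matches the most-significant-first order: 90 16 A2 A7 B5 83 F2 DA.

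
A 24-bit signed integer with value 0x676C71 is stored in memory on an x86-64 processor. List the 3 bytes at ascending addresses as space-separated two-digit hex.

71 6C 67

Split into bytes (most-significant first): 67 6C 71.
Little-endian stores the least-significant byte at the lowest address.
So at ascending addresses the bytes are 71 6C 67.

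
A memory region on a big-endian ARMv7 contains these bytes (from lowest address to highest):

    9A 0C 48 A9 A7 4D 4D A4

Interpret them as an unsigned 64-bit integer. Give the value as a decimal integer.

In big-endian order the high byte comes first in memory.
The bytes are already most-significant first: 0x9A0C48A9A74D4DA4.
0x9A0C48A9A74D4DA4 = 11100327075054964132.

11100327075054964132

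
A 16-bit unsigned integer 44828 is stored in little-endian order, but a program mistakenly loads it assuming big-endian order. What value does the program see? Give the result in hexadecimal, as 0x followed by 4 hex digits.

44828 in 16-bit hexadecimal is 0xAF1C.
Stored little-endian, the bytes at ascending addresses are 1C AF.
Read back as big-endian, the last byte is least significant, giving 0x1CAF.

0x1CAF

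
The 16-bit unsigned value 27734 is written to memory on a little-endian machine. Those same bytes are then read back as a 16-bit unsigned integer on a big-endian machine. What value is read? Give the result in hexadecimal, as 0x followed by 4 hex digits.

27734 in 16-bit hexadecimal is 0x6C56.
Stored little-endian, the bytes at ascending addresses are 56 6C.
Read back as big-endian, the last byte is least significant, giving 0x566C.

0x566C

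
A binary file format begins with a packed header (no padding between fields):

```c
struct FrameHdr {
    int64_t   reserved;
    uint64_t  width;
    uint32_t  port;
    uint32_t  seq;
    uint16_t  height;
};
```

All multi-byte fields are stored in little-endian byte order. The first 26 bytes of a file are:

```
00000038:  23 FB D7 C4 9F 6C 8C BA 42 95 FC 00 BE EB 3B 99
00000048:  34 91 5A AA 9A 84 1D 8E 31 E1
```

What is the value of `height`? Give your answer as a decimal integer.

`height` follows `reserved` (8 B), `width` (8 B), `port` (4 B), `seq` (4 B), so it starts at offset 8 + 8 + 4 + 4 = 24 and occupies 2 bytes.
Bytes at offsets 24..25: 31 E1.
In little-endian order the low byte comes first in memory.
Reassemble most-significant byte first: E1 31 → 0xE131.
0xE131 = 57649.

57649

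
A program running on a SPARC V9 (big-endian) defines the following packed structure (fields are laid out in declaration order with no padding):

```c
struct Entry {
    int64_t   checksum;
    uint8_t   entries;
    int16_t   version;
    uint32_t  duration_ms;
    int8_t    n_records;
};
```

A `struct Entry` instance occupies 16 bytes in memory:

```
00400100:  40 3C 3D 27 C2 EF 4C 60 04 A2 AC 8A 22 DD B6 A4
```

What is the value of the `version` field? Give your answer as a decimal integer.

-23892

`version` follows `checksum` (8 B), `entries` (1 B), so it starts at offset 8 + 1 = 9 and occupies 2 bytes.
Bytes at offsets 9..10: A2 AC.
Big-endian stores the most-significant byte at the lowest address.
The bytes are already most-significant first: 0xA2AC.
Top bit is set, so as a signed 16-bit value this is 0xA2AC − 2^16 = -23892.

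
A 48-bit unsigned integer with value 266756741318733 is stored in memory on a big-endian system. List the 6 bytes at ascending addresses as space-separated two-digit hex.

266756741318733 in hexadecimal, padded to 48 bits, is 0xF29D24CEC84D.
Split into bytes (most-significant first): F2 9D 24 CE C8 4D.
In big-endian order the high byte comes first in memory.
So the memory order matches the most-significant-first order: F2 9D 24 CE C8 4D.

F2 9D 24 CE C8 4D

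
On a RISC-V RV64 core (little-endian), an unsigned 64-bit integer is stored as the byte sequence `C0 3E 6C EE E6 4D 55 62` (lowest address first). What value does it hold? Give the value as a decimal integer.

In little-endian order the low byte comes first in memory.
Reassemble most-significant byte first: 62 55 4D E6 EE 6C 3E C0 → 0x62554DE6EE6C3EC0.
0x62554DE6EE6C3EC0 = 7085655242975231680.

7085655242975231680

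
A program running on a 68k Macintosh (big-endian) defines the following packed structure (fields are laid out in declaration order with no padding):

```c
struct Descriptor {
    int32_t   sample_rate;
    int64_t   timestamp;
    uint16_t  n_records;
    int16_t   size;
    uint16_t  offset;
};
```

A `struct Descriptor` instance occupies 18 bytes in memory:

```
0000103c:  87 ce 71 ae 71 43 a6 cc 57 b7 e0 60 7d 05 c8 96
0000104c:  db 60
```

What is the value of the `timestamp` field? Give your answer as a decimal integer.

8161550346300678240

`timestamp` follows `sample_rate` (4 bytes), so it starts at byte offset 4 and occupies 8 bytes.
Bytes at offsets 4..11: 71 43 A6 CC 57 B7 E0 60.
In big-endian order the high byte comes first in memory.
The bytes are already most-significant first: 0x7143A6CC57B7E060.
0x7143A6CC57B7E060 = 8161550346300678240.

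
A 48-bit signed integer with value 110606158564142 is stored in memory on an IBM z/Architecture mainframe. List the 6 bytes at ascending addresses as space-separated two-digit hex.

64 98 80 CA 8B 2E

110606158564142 in hexadecimal, padded to 48 bits, is 0x649880CA8B2E.
Split into bytes (most-significant first): 64 98 80 CA 8B 2E.
Big-endian stores the most-significant byte at the lowest address.
So the memory order matches the most-significant-first order: 64 98 80 CA 8B 2E.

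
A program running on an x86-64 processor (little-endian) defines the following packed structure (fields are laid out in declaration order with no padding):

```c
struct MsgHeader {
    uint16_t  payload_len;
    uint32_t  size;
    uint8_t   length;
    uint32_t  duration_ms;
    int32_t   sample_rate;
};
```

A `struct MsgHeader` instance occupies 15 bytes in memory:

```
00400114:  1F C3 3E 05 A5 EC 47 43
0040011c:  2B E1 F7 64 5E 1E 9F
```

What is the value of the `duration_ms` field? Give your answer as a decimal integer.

4158729027

`duration_ms` follows `payload_len` (2 B), `size` (4 B), `length` (1 B), so it starts at offset 2 + 4 + 1 = 7 and occupies 4 bytes.
Bytes at offsets 7..10: 43 2B E1 F7.
In little-endian order the low byte comes first in memory.
Reassemble most-significant byte first: F7 E1 2B 43 → 0xF7E12B43.
0xF7E12B43 = 4158729027.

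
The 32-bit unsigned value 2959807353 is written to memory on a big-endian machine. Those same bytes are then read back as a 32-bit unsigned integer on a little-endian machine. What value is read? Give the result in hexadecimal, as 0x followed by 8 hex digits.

2959807353 in 32-bit hexadecimal is 0xB06B1379.
Stored big-endian, the bytes at ascending addresses are B0 6B 13 79.
Read back as little-endian, the first byte is least significant, giving 0x79136BB0.

0x79136BB0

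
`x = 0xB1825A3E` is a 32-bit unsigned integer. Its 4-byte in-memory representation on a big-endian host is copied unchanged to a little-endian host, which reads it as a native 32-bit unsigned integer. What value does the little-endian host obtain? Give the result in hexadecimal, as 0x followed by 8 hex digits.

0x3E5A82B1

Stored big-endian, the bytes at ascending addresses are B1 82 5A 3E.
Read back as little-endian, the first byte is least significant, giving 0x3E5A82B1.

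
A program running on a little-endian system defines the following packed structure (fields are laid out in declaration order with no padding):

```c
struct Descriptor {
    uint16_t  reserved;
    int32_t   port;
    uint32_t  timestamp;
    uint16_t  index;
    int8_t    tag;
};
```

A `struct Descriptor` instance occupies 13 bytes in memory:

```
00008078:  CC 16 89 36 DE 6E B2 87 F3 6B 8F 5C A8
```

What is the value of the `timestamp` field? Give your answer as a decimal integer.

1811122098

`timestamp` follows `reserved` (2 B), `port` (4 B), so it starts at offset 2 + 4 = 6 and occupies 4 bytes.
Bytes at offsets 6..9: B2 87 F3 6B.
Little-endian stores the least-significant byte at the lowest address.
Reassemble most-significant byte first: 6B F3 87 B2 → 0x6BF387B2.
0x6BF387B2 = 1811122098.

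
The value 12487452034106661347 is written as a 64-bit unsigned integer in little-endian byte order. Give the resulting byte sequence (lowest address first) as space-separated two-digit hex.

12487452034106661347 in hexadecimal, padded to 64 bits, is 0xAD4C5776B2A819E3.
Split into bytes (most-significant first): AD 4C 57 76 B2 A8 19 E3.
Little-endian stores the least-significant byte at the lowest address.
So at ascending addresses the bytes are E3 19 A8 B2 76 57 4C AD.

E3 19 A8 B2 76 57 4C AD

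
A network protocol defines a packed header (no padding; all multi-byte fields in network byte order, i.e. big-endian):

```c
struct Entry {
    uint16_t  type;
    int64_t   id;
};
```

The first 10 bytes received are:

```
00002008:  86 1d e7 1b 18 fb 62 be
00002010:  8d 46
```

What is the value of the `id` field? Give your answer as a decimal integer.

-1793812558604497594

`id` follows `type` (2 bytes), so it starts at byte offset 2 and occupies 8 bytes.
Bytes at offsets 2..9: E7 1B 18 FB 62 BE 8D 46.
Big-endian: lowest address holds the most-significant byte.
The bytes are already most-significant first: 0xE71B18FB62BE8D46.
Top bit is set, so as a signed 64-bit value this is 0xE71B18FB62BE8D46 − 2^64 = -1793812558604497594.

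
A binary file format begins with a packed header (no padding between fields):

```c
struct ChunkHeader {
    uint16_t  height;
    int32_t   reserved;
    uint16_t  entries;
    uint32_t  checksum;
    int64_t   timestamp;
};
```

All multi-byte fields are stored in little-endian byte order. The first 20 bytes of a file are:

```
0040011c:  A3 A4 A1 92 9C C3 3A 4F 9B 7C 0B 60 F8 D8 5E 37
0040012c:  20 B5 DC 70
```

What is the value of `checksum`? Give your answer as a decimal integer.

1611365531

`checksum` follows `height` (2 B), `reserved` (4 B), `entries` (2 B), so it starts at offset 2 + 4 + 2 = 8 and occupies 4 bytes.
Bytes at offsets 8..11: 9B 7C 0B 60.
Little-endian: lowest address holds the least-significant byte.
Reassemble most-significant byte first: 60 0B 7C 9B → 0x600B7C9B.
0x600B7C9B = 1611365531.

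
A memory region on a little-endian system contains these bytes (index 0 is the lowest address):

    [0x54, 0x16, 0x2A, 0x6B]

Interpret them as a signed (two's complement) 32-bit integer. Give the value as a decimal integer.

Little-endian: lowest address holds the least-significant byte.
Reassemble most-significant byte first: 6B 2A 16 54 → 0x6B2A1654.
0x6B2A1654 = 1797920340.

1797920340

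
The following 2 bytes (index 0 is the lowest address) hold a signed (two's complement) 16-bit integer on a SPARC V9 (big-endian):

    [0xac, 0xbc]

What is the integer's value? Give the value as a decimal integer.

-21316

In big-endian order the high byte comes first in memory.
The bytes are already most-significant first: 0xACBC.
Top bit is set, so as a signed 16-bit value this is 0xACBC − 2^16 = -21316.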